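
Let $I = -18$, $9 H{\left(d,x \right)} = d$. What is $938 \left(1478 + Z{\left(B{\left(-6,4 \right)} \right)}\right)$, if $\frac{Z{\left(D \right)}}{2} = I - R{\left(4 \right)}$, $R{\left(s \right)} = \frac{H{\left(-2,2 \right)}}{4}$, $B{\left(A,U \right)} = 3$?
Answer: $\frac{12174302}{9} \approx 1.3527 \cdot 10^{6}$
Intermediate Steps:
$H{\left(d,x \right)} = \frac{d}{9}$
$R{\left(s \right)} = - \frac{1}{18}$ ($R{\left(s \right)} = \frac{\frac{1}{9} \left(-2\right)}{4} = \left(- \frac{2}{9}\right) \frac{1}{4} = - \frac{1}{18}$)
$Z{\left(D \right)} = - \frac{323}{9}$ ($Z{\left(D \right)} = 2 \left(-18 - - \frac{1}{18}\right) = 2 \left(-18 + \frac{1}{18}\right) = 2 \left(- \frac{323}{18}\right) = - \frac{323}{9}$)
$938 \left(1478 + Z{\left(B{\left(-6,4 \right)} \right)}\right) = 938 \left(1478 - \frac{323}{9}\right) = 938 \cdot \frac{12979}{9} = \frac{12174302}{9}$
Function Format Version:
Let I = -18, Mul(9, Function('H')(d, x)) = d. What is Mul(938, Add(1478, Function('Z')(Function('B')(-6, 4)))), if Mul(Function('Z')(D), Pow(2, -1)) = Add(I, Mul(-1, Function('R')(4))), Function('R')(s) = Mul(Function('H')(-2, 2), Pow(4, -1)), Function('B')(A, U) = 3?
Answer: Rational(12174302, 9) ≈ 1.3527e+6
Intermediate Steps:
Function('H')(d, x) = Mul(Rational(1, 9), d)
Function('R')(s) = Rational(-1, 18) (Function('R')(s) = Mul(Mul(Rational(1, 9), -2), Pow(4, -1)) = Mul(Rational(-2, 9), Rational(1, 4)) = Rational(-1, 18))
Function('Z')(D) = Rational(-323, 9) (Function('Z')(D) = Mul(2, Add(-18, Mul(-1, Rational(-1, 18)))) = Mul(2, Add(-18, Rational(1, 18))) = Mul(2, Rational(-323, 18)) = Rational(-323, 9))
Mul(938, Add(1478, Function('Z')(Function('B')(-6, 4)))) = Mul(938, Add(1478, Rational(-323, 9))) = Mul(938, Rational(12979, 9)) = Rational(12174302, 9)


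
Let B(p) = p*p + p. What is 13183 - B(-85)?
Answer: 6043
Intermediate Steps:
B(p) = p + p² (B(p) = p² + p = p + p²)
13183 - B(-85) = 13183 - (-85)*(1 - 85) = 13183 - (-85)*(-84) = 13183 - 1*7140 = 13183 - 7140 = 6043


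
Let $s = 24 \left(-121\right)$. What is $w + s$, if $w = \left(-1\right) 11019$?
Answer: $-13923$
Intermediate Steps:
$s = -2904$
$w = -11019$
$w + s = -11019 - 2904 = -13923$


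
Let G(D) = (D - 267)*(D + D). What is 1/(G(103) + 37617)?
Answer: 1/3833 ≈ 0.00026089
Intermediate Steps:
G(D) = 2*D*(-267 + D) (G(D) = (-267 + D)*(2*D) = 2*D*(-267 + D))
1/(G(103) + 37617) = 1/(2*103*(-267 + 103) + 37617) = 1/(2*103*(-164) + 37617) = 1/(-33784 + 37617) = 1/3833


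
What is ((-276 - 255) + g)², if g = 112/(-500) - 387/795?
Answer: 12408598037056/43890625 ≈ 2.8272e+5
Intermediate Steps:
g = -4709/6625 (g = 112*(-1/500) - 387*1/795 = -28/125 - 129/265 = -4709/6625 ≈ -0.71079)
((-276 - 255) + g)² = ((-276 - 255) - 4709/6625)² = (-531 - 4709/6625)² = (-3522584/6625)² = 12408598037056/43890625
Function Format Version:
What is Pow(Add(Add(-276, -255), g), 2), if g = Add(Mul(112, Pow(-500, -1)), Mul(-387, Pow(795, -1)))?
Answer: Rational(12408598037056, 43890625) ≈ 2.8272e+5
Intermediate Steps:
g = Rational(-4709, 6625) (g = Add(Mul(112, Rational(-1, 500)), Mul(-387, Rational(1, 795))) = Add(Rational(-28, 125), Rational(-129, 265)) = Rational(-4709, 6625) ≈ -0.71079)
Pow(Add(Add(-276, -255), g), 2) = Pow(Add(Add(-276, -255), Rational(-4709, 6625)), 2) = Pow(Add(-531, Rational(-4709, 6625)), 2) = Pow(Rational(-3522584, 6625), 2) = Rational(12408598037056, 43890625)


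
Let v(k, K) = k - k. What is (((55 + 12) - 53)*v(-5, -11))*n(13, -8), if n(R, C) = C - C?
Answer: 0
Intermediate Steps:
n(R, C) = 0
v(k, K) = 0
(((55 + 12) - 53)*v(-5, -11))*n(13, -8) = (((55 + 12) - 53)*0)*0 = ((67 - 53)*0)*0 = (14*0)*0 = 0*0 = 0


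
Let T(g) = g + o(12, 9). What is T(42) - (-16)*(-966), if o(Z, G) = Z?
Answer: -15402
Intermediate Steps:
T(g) = 12 + g (T(g) = g + 12 = 12 + g)
T(42) - (-16)*(-966) = (12 + 42) - (-16)*(-966) = 54 - 1*15456 = 54 - 15456 = -15402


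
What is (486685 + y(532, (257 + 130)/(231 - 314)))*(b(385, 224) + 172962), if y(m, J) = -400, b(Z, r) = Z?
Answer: 84296045895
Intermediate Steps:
(486685 + y(532, (257 + 130)/(231 - 314)))*(b(385, 224) + 172962) = (486685 - 400)*(385 + 172962) = 486285*173347 = 84296045895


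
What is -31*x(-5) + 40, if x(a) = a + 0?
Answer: 195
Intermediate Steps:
x(a) = a
-31*x(-5) + 40 = -31*(-5) + 40 = 155 + 40 = 195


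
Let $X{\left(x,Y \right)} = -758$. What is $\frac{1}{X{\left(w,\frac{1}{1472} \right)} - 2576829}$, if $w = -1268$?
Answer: $- \frac{1}{2577587} \approx -3.8796 \cdot 10^{-7}$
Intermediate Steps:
$\frac{1}{X{\left(w,\frac{1}{1472} \right)} - 2576829} = \frac{1}{-758 - 2576829} = \frac{1}{-2577587} = - \frac{1}{2577587}$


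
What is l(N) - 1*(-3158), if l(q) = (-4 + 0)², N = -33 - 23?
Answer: 3174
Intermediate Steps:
N = -56
l(q) = 16 (l(q) = (-4)² = 16)
l(N) - 1*(-3158) = 16 - 1*(-3158) = 16 + 3158 = 3174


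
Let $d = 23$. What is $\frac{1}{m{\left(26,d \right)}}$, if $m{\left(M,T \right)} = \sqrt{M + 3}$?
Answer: $\frac{\sqrt{29}}{29} \approx 0.1857$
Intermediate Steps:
$m{\left(M,T \right)} = \sqrt{3 + M}$
$\frac{1}{m{\left(26,d \right)}} = \frac{1}{\sqrt{3 + 26}} = \frac{1}{\sqrt{29}} = \frac{\sqrt{29}}{29}$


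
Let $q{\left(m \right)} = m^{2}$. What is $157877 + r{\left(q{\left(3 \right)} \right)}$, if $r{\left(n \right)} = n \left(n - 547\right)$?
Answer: $153035$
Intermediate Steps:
$r{\left(n \right)} = n \left(-547 + n\right)$
$157877 + r{\left(q{\left(3 \right)} \right)} = 157877 + 3^{2} \left(-547 + 3^{2}\right) = 157877 + 9 \left(-547 + 9\right) = 157877 + 9 \left(-538\right) = 157877 - 4842 = 153035$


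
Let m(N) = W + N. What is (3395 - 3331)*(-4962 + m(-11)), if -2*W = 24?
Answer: -319040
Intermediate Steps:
W = -12 (W = -½*24 = -12)
m(N) = -12 + N
(3395 - 3331)*(-4962 + m(-11)) = (3395 - 3331)*(-4962 + (-12 - 11)) = 64*(-4962 - 23) = 64*(-4985) = -319040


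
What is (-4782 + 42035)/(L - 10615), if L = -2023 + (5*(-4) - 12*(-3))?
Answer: -37253/12622 ≈ -2.9514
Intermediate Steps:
L = -2007 (L = -2023 + (-20 + 36) = -2023 + 16 = -2007)
(-4782 + 42035)/(L - 10615) = (-4782 + 42035)/(-2007 - 10615) = 37253/(-12622) = 37253*(-1/12622) = -37253/12622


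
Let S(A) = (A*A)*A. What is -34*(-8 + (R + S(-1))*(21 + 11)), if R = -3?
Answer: 4624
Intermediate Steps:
S(A) = A³ (S(A) = A²*A = A³)
-34*(-8 + (R + S(-1))*(21 + 11)) = -34*(-8 + (-3 + (-1)³)*(21 + 11)) = -34*(-8 + (-3 - 1)*32) = -34*(-8 - 4*32) = -34*(-8 - 128) = -34*(-136) = 4624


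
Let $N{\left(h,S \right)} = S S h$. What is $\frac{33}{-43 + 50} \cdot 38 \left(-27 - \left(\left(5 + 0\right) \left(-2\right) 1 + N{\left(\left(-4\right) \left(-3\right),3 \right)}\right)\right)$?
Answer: $- \frac{156750}{7} \approx -22393.0$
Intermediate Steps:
$N{\left(h,S \right)} = h S^{2}$ ($N{\left(h,S \right)} = S^{2} h = h S^{2}$)
$\frac{33}{-43 + 50} \cdot 38 \left(-27 - \left(\left(5 + 0\right) \left(-2\right) 1 + N{\left(\left(-4\right) \left(-3\right),3 \right)}\right)\right) = \frac{33}{-43 + 50} \cdot 38 \left(-27 - \left(\left(5 + 0\right) \left(-2\right) 1 + \left(-4\right) \left(-3\right) 3^{2}\right)\right) = \frac{33}{7} \cdot 38 \left(-27 - \left(5 \left(-2\right) 1 + 12 \cdot 9\right)\right) = 33 \cdot \frac{1}{7} \cdot 38 \left(-27 - \left(\left(-10\right) 1 + 108\right)\right) = \frac{33}{7} \cdot 38 \left(-27 - \left(-10 + 108\right)\right) = \frac{1254 \left(-27 - 98\right)}{7} = \frac{1254}{7} \left(-125\right) = - \frac{156750}{7}$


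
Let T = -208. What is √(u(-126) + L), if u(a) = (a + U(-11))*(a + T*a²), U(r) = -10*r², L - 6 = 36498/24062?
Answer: √638602932356092749/12031 ≈ 66422.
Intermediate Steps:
L = 90435/12031 (L = 6 + 36498/24062 = 6 + 36498*(1/24062) = 6 + 18249/12031 = 90435/12031 ≈ 7.5168)
u(a) = (-1210 + a)*(a - 208*a²) (u(a) = (a - 10*(-11)²)*(a - 208*a²) = (a - 10*121)*(a - 208*a²) = (a - 1210)*(a - 208*a²) = (-1210 + a)*(a - 208*a²))
√(u(-126) + L) = √(-126*(-1210 - 208*(-126)² + 251681*(-126)) + 90435/12031) = √(-126*(-1210 - 208*15876 - 31711806) + 90435/12031) = √(-126*(-1210 - 3302208 - 31711806) + 90435/12031) = √(-126*(-35015224) + 90435/12031) = √(4411918224 + 90435/12031) = √(53079788243379/12031) = √638602932356092749/12031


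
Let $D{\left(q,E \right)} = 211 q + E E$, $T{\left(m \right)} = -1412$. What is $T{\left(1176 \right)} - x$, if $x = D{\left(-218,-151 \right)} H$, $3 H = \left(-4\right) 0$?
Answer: $-1412$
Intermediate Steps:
$H = 0$ ($H = \frac{\left(-4\right) 0}{3} = \frac{1}{3} \cdot 0 = 0$)
$D{\left(q,E \right)} = E^{2} + 211 q$ ($D{\left(q,E \right)} = 211 q + E^{2} = E^{2} + 211 q$)
$x = 0$ ($x = \left(\left(-151\right)^{2} + 211 \left(-218\right)\right) 0 = \left(22801 - 45998\right) 0 = \left(-23197\right) 0 = 0$)
$T{\left(1176 \right)} - x = -1412 - 0 = -1412 + 0 = -1412$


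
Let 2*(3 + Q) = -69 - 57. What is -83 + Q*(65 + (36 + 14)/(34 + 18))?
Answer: -57674/13 ≈ -4436.5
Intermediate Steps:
Q = -66 (Q = -3 + (-69 - 57)/2 = -3 + (½)*(-126) = -3 - 63 = -66)
-83 + Q*(65 + (36 + 14)/(34 + 18)) = -83 - 66*(65 + (36 + 14)/(34 + 18)) = -83 - 66*(65 + 50/52) = -83 - 66*(65 + 50*(1/52)) = -83 - 66*(65 + 25/26) = -83 - 66*1715/26 = -83 - 56595/13 = -57674/13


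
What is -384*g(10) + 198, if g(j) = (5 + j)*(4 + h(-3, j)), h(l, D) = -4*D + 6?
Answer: 172998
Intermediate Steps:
h(l, D) = 6 - 4*D
g(j) = (5 + j)*(10 - 4*j) (g(j) = (5 + j)*(4 + (6 - 4*j)) = (5 + j)*(10 - 4*j))
-384*g(10) + 198 = -384*(50 - 10*10 - 4*10²) + 198 = -384*(50 - 100 - 4*100) + 198 = -384*(50 - 100 - 400) + 198 = -384*(-450) + 198 = 172800 + 198 = 172998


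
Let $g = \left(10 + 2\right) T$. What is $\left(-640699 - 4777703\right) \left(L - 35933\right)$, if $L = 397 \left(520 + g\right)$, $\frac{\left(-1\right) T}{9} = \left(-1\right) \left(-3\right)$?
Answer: $-226917257358$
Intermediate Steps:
$T = -27$ ($T = - 9 \left(\left(-1\right) \left(-3\right)\right) = \left(-9\right) 3 = -27$)
$g = -324$ ($g = \left(10 + 2\right) \left(-27\right) = 12 \left(-27\right) = -324$)
$L = 77812$ ($L = 397 \left(520 - 324\right) = 397 \cdot 196 = 77812$)
$\left(-640699 - 4777703\right) \left(L - 35933\right) = \left(-640699 - 4777703\right) \left(77812 - 35933\right) = \left(-5418402\right) 41879 = -226917257358$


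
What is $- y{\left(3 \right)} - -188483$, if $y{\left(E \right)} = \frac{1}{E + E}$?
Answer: $\frac{1130897}{6} \approx 1.8848 \cdot 10^{5}$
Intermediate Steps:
$y{\left(E \right)} = \frac{1}{2 E}$
$- y{\left(3 \right)} - -188483 = - \frac{1}{2 \cdot 3} - -188483 = - \frac{1}{2 \cdot 3} + 188483 = \left(-1\right) \frac{1}{6} + 188483 = - \frac{1}{6} + 188483 = \frac{1130897}{6}$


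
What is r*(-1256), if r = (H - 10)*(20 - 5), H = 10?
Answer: 0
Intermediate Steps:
r = 0 (r = (10 - 10)*(20 - 5) = 0*15 = 0)
r*(-1256) = 0*(-1256) = 0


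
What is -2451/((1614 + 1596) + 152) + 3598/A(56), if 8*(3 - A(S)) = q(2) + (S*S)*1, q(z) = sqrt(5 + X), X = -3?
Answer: -23206477067/2325673586 + 2056*sqrt(2)/691753 ≈ -9.9742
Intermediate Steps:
q(z) = sqrt(2) (q(z) = sqrt(5 - 3) = sqrt(2))
A(S) = 3 - sqrt(2)/8 - S**2/8 (A(S) = 3 - (sqrt(2) + (S*S)*1)/8 = 3 - (sqrt(2) + S**2*1)/8 = 3 - (sqrt(2) + S**2)/8 = 3 + (-sqrt(2)/8 - S**2/8) = 3 - sqrt(2)/8 - S**2/8)
-2451/((1614 + 1596) + 152) + 3598/A(56) = -2451/((1614 + 1596) + 152) + 3598/(3 - sqrt(2)/8 - 1/8*56**2) = -2451/(3210 + 152) + 3598/(3 - sqrt(2)/8 - 1/8*3136) = -2451/3362 + 3598/(3 - sqrt(2)/8 - 392) = -2451*1/3362 + 3598/(-389 - sqrt(2)/8) = -2451/3362 + 3598/(-389 - sqrt(2)/8)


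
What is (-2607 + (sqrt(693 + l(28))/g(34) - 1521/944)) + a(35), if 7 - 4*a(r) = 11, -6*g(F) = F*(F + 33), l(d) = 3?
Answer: -2463473/944 - 6*sqrt(174)/1139 ≈ -2609.7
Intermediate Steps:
g(F) = -F*(33 + F)/6 (g(F) = -F*(F + 33)/6 = -F*(33 + F)/6)
a(r) = -1 (a(r) = 7/4 - 1/4*11 = 7/4 - 11/4 = -1)
(-2607 + (sqrt(693 + l(28))/g(34) - 1521/944)) + a(35) = (-2607 + (sqrt(693 + 3)/((-1/6*34*(33 + 34))) - 1521/944)) - 1 = (-2607 + (sqrt(696)/((-1/6*34*67)) - 1521*1/944)) - 1 = (-2607 + ((2*sqrt(174))/(-1139/3) - 1521/944)) - 1 = (-2607 + ((2*sqrt(174))*(-3/1139) - 1521/944)) - 1 = (-2607 + (-6*sqrt(174)/1139 - 1521/944)) - 1 = (-2607 + (-1521/944 - 6*sqrt(174)/1139)) - 1 = (-2462529/944 - 6*sqrt(174)/1139) - 1 = -2463473/944 - 6*sqrt(174)/1139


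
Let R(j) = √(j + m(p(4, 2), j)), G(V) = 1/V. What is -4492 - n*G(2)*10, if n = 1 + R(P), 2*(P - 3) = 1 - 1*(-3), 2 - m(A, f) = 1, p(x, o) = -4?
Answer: -4497 - 5*√6 ≈ -4509.3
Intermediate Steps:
m(A, f) = 1 (m(A, f) = 2 - 1*1 = 2 - 1 = 1)
P = 5 (P = 3 + (1 - 1*(-3))/2 = 3 + (1 + 3)/2 = 3 + (½)*4 = 3 + 2 = 5)
R(j) = √(1 + j) (R(j) = √(j + 1) = √(1 + j))
n = 1 + √6 (n = 1 + √(1 + 5) = 1 + √6 ≈ 3.4495)
-4492 - n*G(2)*10 = -4492 - (1 + √6)/2*10 = -4492 - (1 + √6)*(½)*10 = -4492 - (½ + √6/2)*10 = -4492 - (5 + 5*√6) = -4492 + (-5 - 5*√6) = -4497 - 5*√6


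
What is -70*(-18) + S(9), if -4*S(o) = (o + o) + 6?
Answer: 1254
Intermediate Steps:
S(o) = -3/2 - o/2 (S(o) = -((o + o) + 6)/4 = -(2*o + 6)/4 = -(6 + 2*o)/4 = -3/2 - o/2)
-70*(-18) + S(9) = -70*(-18) + (-3/2 - ½*9) = 1260 + (-3/2 - 9/2) = 1260 - 6 = 1254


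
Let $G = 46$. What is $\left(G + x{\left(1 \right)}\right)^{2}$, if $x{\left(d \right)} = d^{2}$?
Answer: $2209$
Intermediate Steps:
$\left(G + x{\left(1 \right)}\right)^{2} = \left(46 + 1^{2}\right)^{2} = \left(46 + 1\right)^{2} = 47^{2} = 2209$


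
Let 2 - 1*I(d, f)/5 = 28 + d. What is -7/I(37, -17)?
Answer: 1/45 ≈ 0.022222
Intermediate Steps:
I(d, f) = -130 - 5*d (I(d, f) = 10 - 5*(28 + d) = 10 + (-140 - 5*d) = -130 - 5*d)
-7/I(37, -17) = -7/(-130 - 5*37) = -7/(-130 - 185) = -7/(-315) = -7*(-1/315) = 1/45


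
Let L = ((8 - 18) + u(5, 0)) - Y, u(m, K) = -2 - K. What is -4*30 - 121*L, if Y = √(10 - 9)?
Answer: 1453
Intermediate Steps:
Y = 1 (Y = √1 = 1)
L = -13 (L = ((8 - 18) + (-2 - 1*0)) - 1*1 = (-10 + (-2 + 0)) - 1 = (-10 - 2) - 1 = -12 - 1 = -13)
-4*30 - 121*L = -4*30 - 121*(-13) = -120 + 1573 = 1453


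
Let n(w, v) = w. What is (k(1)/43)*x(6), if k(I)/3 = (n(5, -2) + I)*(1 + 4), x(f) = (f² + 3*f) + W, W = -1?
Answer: 4770/43 ≈ 110.93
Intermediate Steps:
x(f) = -1 + f² + 3*f (x(f) = (f² + 3*f) - 1 = -1 + f² + 3*f)
k(I) = 75 + 15*I (k(I) = 3*((5 + I)*(1 + 4)) = 3*((5 + I)*5) = 3*(25 + 5*I) = 75 + 15*I)
(k(1)/43)*x(6) = ((75 + 15*1)/43)*(-1 + 6² + 3*6) = ((75 + 15)*(1/43))*(-1 + 36 + 18) = (90*(1/43))*53 = (90/43)*53 = 4770/43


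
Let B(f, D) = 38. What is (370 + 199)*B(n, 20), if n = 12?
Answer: 21622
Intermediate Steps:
(370 + 199)*B(n, 20) = (370 + 199)*38 = 569*38 = 21622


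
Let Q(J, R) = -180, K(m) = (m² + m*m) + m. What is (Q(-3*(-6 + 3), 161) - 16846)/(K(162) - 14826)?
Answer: -8513/18912 ≈ -0.45014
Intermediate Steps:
K(m) = m + 2*m² (K(m) = (m² + m²) + m = 2*m² + m = m + 2*m²)
(Q(-3*(-6 + 3), 161) - 16846)/(K(162) - 14826) = (-180 - 16846)/(162*(1 + 2*162) - 14826) = -17026/(162*(1 + 324) - 14826) = -17026/(162*325 - 14826) = -17026/(52650 - 14826) = -17026/37824 = -17026*1/37824 = -8513/18912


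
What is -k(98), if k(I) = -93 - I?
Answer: 191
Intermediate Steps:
-k(98) = -(-93 - 1*98) = -(-93 - 98) = -1*(-191) = 191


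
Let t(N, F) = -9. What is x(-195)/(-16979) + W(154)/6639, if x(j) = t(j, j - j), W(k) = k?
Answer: 2674517/112723581 ≈ 0.023726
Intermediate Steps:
x(j) = -9
x(-195)/(-16979) + W(154)/6639 = -9/(-16979) + 154/6639 = -9*(-1/16979) + 154*(1/6639) = 9/16979 + 154/6639 = 2674517/112723581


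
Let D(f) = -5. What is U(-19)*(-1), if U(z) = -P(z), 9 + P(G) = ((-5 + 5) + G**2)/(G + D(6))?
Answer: -577/24 ≈ -24.042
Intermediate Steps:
P(G) = -9 + G**2/(-5 + G) (P(G) = -9 + ((-5 + 5) + G**2)/(G - 5) = -9 + (0 + G**2)/(-5 + G) = -9 + G**2/(-5 + G))
U(z) = -(45 + z**2 - 9*z)/(-5 + z)
U(-19)*(-1) = ((-45 - 1*(-19)**2 + 9*(-19))/(-5 - 19))*(-1) = ((-45 - 1*361 - 171)/(-24))*(-1) = -(-45 - 361 - 171)/24*(-1) = -1/24*(-577)*(-1) = (577/24)*(-1) = -577/24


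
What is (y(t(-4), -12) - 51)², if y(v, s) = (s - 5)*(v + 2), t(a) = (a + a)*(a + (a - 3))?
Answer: 2499561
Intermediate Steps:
t(a) = 2*a*(-3 + 2*a) (t(a) = (2*a)*(a + (-3 + a)) = (2*a)*(-3 + 2*a) = 2*a*(-3 + 2*a))
y(v, s) = (-5 + s)*(2 + v)
(y(t(-4), -12) - 51)² = ((-10 - 10*(-4)*(-3 + 2*(-4)) + 2*(-12) - 24*(-4)*(-3 + 2*(-4))) - 51)² = ((-10 - 10*(-4)*(-3 - 8) - 24 - 24*(-4)*(-3 - 8)) - 51)² = ((-10 - 10*(-4)*(-11) - 24 - 24*(-4)*(-11)) - 51)² = ((-10 - 5*88 - 24 - 12*88) - 51)² = ((-10 - 440 - 24 - 1056) - 51)² = (-1530 - 51)² = (-1581)² = 2499561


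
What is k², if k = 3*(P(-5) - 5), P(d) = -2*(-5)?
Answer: 225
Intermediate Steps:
P(d) = 10
k = 15 (k = 3*(10 - 5) = 3*5 = 15)
k² = 15² = 225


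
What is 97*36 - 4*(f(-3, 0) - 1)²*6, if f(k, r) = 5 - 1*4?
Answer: 3492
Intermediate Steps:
f(k, r) = 1 (f(k, r) = 5 - 4 = 1)
97*36 - 4*(f(-3, 0) - 1)²*6 = 97*36 - 4*(1 - 1)²*6 = 3492 - 4*0²*6 = 3492 - 4*0*6 = 3492 + 0*6 = 3492 + 0 = 3492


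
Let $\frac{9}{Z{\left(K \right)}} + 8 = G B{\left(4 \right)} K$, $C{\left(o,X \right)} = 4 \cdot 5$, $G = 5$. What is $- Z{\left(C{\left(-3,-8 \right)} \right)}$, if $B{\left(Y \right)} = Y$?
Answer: $- \frac{9}{392} \approx -0.022959$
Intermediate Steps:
$C{\left(o,X \right)} = 20$
$Z{\left(K \right)} = \frac{9}{-8 + 20 K}$ ($Z{\left(K \right)} = \frac{9}{-8 + 5 \cdot 4 K} = \frac{9}{-8 + 20 K}$)
$- Z{\left(C{\left(-3,-8 \right)} \right)} = - \frac{9}{4 \left(-2 + 5 \cdot 20\right)} = - \frac{9}{4 \left(-2 + 100\right)} = - \frac{9}{4 \cdot 98} = \left(-1\right) \frac{9}{392} = - \frac{9}{392}$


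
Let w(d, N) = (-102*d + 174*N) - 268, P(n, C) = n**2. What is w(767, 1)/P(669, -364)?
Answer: -78328/447561 ≈ -0.17501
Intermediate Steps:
w(d, N) = -268 - 102*d + 174*N
w(767, 1)/P(669, -364) = (-268 - 102*767 + 174*1)/(669**2) = (-268 - 78234 + 174)/447561 = -78328*1/447561 = -78328/447561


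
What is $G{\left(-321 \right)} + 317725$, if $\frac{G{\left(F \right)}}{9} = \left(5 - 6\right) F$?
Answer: $320614$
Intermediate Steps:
$G{\left(F \right)} = - 9 F$ ($G{\left(F \right)} = 9 \left(5 - 6\right) F = 9 \left(- F\right) = - 9 F$)
$G{\left(-321 \right)} + 317725 = \left(-9\right) \left(-321\right) + 317725 = 2889 + 317725 = 320614$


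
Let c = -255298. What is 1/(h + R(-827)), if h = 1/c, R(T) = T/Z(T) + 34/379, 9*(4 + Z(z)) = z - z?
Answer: 193515884/40026768523 ≈ 0.0048347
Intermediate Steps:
Z(z) = -4 (Z(z) = -4 + (z - z)/9 = -4 + (⅑)*0 = -4 + 0 = -4)
R(T) = 34/379 - T/4 (R(T) = T/(-4) + 34/379 = T*(-¼) + 34*(1/379) = -T/4 + 34/379 = 34/379 - T/4)
h = -1/255298 (h = 1/(-255298) = -1/255298 ≈ -3.9170e-6)
1/(h + R(-827)) = 1/(-1/255298 + (34/379 - ¼*(-827))) = 1/(-1/255298 + (34/379 + 827/4)) = 1/(-1/255298 + 313569/1516) = 1/(40026768523/193515884) = 193515884/40026768523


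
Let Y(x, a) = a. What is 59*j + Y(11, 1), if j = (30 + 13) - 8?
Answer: 2066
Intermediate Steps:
j = 35 (j = 43 - 8 = 35)
59*j + Y(11, 1) = 59*35 + 1 = 2065 + 1 = 2066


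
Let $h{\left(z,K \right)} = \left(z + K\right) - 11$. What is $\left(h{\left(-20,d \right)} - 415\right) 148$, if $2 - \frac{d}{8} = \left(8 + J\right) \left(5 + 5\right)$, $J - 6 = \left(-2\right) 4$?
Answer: $-134680$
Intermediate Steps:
$J = -2$ ($J = 6 - 8 = -2$)
$d = -464$ ($d = 16 - 8 \left(8 - 2\right) \left(5 + 5\right) = 16 - 8 \cdot 6 \cdot 10 = 16 - 480 = -464$)
$h{\left(z,K \right)} = -11 + K + z$ ($h{\left(z,K \right)} = \left(K + z\right) - 11 = -11 + K + z$)
$\left(h{\left(-20,d \right)} - 415\right) 148 = \left(\left(-11 - 464 - 20\right) - 415\right) 148 = \left(-495 - 415\right) 148 = \left(-910\right) 148 = -134680$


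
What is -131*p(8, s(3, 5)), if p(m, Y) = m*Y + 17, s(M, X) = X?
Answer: -7467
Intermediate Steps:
p(m, Y) = 17 + Y*m (p(m, Y) = Y*m + 17 = 17 + Y*m)
-131*p(8, s(3, 5)) = -131*(17 + 5*8) = -131*(17 + 40) = -131*57 = -7467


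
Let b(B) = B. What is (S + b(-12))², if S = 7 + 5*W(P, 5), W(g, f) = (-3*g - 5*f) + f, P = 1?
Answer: 14400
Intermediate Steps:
W(g, f) = -4*f - 3*g (W(g, f) = (-5*f - 3*g) + f = -4*f - 3*g)
S = -108 (S = 7 + 5*(-4*5 - 3*1) = 7 + 5*(-20 - 3) = 7 + 5*(-23) = 7 - 115 = -108)
(S + b(-12))² = (-108 - 12)² = (-120)² = 14400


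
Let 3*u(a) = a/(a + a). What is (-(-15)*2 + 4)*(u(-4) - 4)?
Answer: -391/3 ≈ -130.33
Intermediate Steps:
u(a) = ⅙ (u(a) = (a/(a + a))/3 = (a/((2*a)))/3 = ((1/(2*a))*a)/3 = (⅓)*(½) = ⅙)
(-(-15)*2 + 4)*(u(-4) - 4) = (-(-15)*2 + 4)*(⅙ - 4) = (-5*(-6) + 4)*(-23/6) = (30 + 4)*(-23/6) = 34*(-23/6) = -391/3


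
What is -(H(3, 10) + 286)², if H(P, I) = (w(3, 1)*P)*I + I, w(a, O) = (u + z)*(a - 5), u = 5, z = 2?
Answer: -15376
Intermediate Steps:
w(a, O) = -35 + 7*a (w(a, O) = (5 + 2)*(a - 5) = 7*(-5 + a) = -35 + 7*a)
H(P, I) = I - 14*I*P (H(P, I) = ((-35 + 7*3)*P)*I + I = ((-35 + 21)*P)*I + I = (-14*P)*I + I = -14*I*P + I = I - 14*I*P)
-(H(3, 10) + 286)² = -(10*(1 - 14*3) + 286)² = -(10*(1 - 42) + 286)² = -(10*(-41) + 286)² = -(-410 + 286)² = -1*(-124)² = -1*15376 = -15376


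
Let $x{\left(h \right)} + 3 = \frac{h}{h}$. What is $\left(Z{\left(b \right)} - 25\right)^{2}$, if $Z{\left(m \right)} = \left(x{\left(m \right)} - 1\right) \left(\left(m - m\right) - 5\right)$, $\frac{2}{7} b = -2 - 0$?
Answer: $100$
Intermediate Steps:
$b = -7$ ($b = \frac{7 \left(-2 - 0\right)}{2} = \frac{7 \left(-2 + 0\right)}{2} = \frac{7}{2} \left(-2\right) = -7$)
$x{\left(h \right)} = -2$ ($x{\left(h \right)} = -3 + \frac{h}{h} = -3 + 1 = -2$)
$Z{\left(m \right)} = 15$ ($Z{\left(m \right)} = \left(-2 - 1\right) \left(\left(m - m\right) - 5\right) = - 3 \left(0 - 5\right) = \left(-3\right) \left(-5\right) = 15$)
$\left(Z{\left(b \right)} - 25\right)^{2} = \left(15 - 25\right)^{2} = \left(-10\right)^{2} = 100$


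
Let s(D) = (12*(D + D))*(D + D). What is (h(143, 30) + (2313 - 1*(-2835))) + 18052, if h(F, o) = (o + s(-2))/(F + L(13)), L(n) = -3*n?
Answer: 1206511/52 ≈ 23202.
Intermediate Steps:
s(D) = 48*D**2 (s(D) = (12*(2*D))*(2*D) = (24*D)*(2*D) = 48*D**2)
h(F, o) = (192 + o)/(-39 + F) (h(F, o) = (o + 48*(-2)**2)/(F - 3*13) = (o + 48*4)/(F - 39) = (o + 192)/(-39 + F) = (192 + o)/(-39 + F))
(h(143, 30) + (2313 - 1*(-2835))) + 18052 = ((192 + 30)/(-39 + 143) + (2313 - 1*(-2835))) + 18052 = (222/104 + (2313 + 2835)) + 18052 = ((1/104)*222 + 5148) + 18052 = (111/52 + 5148) + 18052 = 267807/52 + 18052 = 1206511/52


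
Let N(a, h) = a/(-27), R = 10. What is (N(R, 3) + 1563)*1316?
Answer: 55523356/27 ≈ 2.0564e+6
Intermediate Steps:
N(a, h) = -a/27 (N(a, h) = a*(-1/27) = -a/27)
(N(R, 3) + 1563)*1316 = (-1/27*10 + 1563)*1316 = (-10/27 + 1563)*1316 = (42191/27)*1316 = 55523356/27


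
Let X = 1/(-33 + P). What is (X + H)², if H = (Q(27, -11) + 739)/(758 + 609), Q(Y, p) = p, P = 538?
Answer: 136166166049/476562412225 ≈ 0.28573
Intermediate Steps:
X = 1/505 (X = 1/(-33 + 538) = 1/505 ≈ 0.0019802)
H = 728/1367 (H = (-11 + 739)/(758 + 609) = 728/1367 ≈ 0.53255)
(X + H)² = (1/505 + 728/1367)² = (369007/690335)² = 136166166049/476562412225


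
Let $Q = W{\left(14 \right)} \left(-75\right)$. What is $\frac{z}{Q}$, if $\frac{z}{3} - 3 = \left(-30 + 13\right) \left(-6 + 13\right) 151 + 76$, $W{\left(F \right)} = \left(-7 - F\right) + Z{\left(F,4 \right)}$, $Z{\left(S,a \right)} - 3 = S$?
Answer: $- \frac{1789}{10} \approx -178.9$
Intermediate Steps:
$Z{\left(S,a \right)} = 3 + S$
$W{\left(F \right)} = -4$ ($W{\left(F \right)} = \left(-7 - F\right) + \left(3 + F\right) = -4$)
$z = -53670$ ($z = 9 + 3 \left(\left(-30 + 13\right) \left(-6 + 13\right) 151 + 76\right) = 9 + 3 \left(\left(-17\right) 7 \cdot 151 + 76\right) = 9 + 3 \left(\left(-119\right) 151 + 76\right) = 9 + 3 \left(-17969 + 76\right) = 9 + 3 \left(-17893\right) = 9 - 53679 = -53670$)
$Q = 300$ ($Q = \left(-4\right) \left(-75\right) = 300$)
$\frac{z}{Q} = - \frac{53670}{300} = \left(-53670\right) \frac{1}{300} = - \frac{1789}{10}$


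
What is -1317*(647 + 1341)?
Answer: -2618196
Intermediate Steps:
-1317*(647 + 1341) = -1317*1988 = -2618196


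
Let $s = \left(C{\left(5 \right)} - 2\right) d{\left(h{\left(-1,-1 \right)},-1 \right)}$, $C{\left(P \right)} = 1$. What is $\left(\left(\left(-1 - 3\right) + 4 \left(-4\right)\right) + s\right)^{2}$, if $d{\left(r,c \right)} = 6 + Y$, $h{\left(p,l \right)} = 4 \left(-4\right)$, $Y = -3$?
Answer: $529$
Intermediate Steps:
$h{\left(p,l \right)} = -16$
$d{\left(r,c \right)} = 3$ ($d{\left(r,c \right)} = 6 - 3 = 3$)
$s = -3$ ($s = \left(1 - 2\right) 3 = \left(-1\right) 3 = -3$)
$\left(\left(\left(-1 - 3\right) + 4 \left(-4\right)\right) + s\right)^{2} = \left(\left(\left(-1 - 3\right) + 4 \left(-4\right)\right) - 3\right)^{2} = \left(\left(\left(-1 - 3\right) - 16\right) - 3\right)^{2} = \left(\left(-4 - 16\right) - 3\right)^{2} = \left(-20 - 3\right)^{2} = \left(-23\right)^{2} = 529$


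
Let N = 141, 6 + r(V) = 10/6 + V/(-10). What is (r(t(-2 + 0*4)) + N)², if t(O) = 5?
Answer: 667489/36 ≈ 18541.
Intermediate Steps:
r(V) = -13/3 - V/10 (r(V) = -6 + (10/6 + V/(-10)) = -6 + (10*(⅙) + V*(-⅒)) = -6 + (5/3 - V/10) = -13/3 - V/10)
(r(t(-2 + 0*4)) + N)² = ((-13/3 - ⅒*5) + 141)² = ((-13/3 - ½) + 141)² = (-29/6 + 141)² = (817/6)² = 667489/36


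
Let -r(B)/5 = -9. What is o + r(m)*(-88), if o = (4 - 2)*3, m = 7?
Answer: -3954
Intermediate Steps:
r(B) = 45 (r(B) = -5*(-9) = 45)
o = 6 (o = 2*3 = 6)
o + r(m)*(-88) = 6 + 45*(-88) = 6 - 3960 = -3954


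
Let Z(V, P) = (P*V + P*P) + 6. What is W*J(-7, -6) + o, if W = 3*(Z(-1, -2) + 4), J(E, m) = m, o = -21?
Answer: -309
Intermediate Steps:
Z(V, P) = 6 + P² + P*V (Z(V, P) = (P*V + P²) + 6 = (P² + P*V) + 6 = 6 + P² + P*V)
W = 48 (W = 3*((6 + (-2)² - 2*(-1)) + 4) = 3*((6 + 4 + 2) + 4) = 3*(12 + 4) = 3*16 = 48)
W*J(-7, -6) + o = 48*(-6) - 21 = -288 - 21 = -309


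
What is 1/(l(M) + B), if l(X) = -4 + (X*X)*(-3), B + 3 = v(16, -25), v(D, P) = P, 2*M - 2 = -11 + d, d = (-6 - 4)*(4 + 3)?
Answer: -4/18851 ≈ -0.00021219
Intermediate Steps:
d = -70 (d = -10*7 = -70)
M = -79/2 (M = 1 + (-11 - 70)/2 = 1 + (1/2)*(-81) = 1 - 81/2 = -79/2 ≈ -39.500)
B = -28 (B = -3 - 25 = -28)
l(X) = -4 - 3*X**2 (l(X) = -4 + X**2*(-3) = -4 - 3*X**2)
1/(l(M) + B) = 1/((-4 - 3*(-79/2)**2) - 28) = 1/((-4 - 3*6241/4) - 28) = 1/((-4 - 18723/4) - 28) = 1/(-18739/4 - 28) = 1/(-18851/4) = -4/18851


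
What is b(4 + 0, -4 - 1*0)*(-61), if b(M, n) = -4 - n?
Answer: 0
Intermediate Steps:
b(4 + 0, -4 - 1*0)*(-61) = (-4 - (-4 - 1*0))*(-61) = (-4 - (-4 + 0))*(-61) = (-4 - 1*(-4))*(-61) = (-4 + 4)*(-61) = 0*(-61) = 0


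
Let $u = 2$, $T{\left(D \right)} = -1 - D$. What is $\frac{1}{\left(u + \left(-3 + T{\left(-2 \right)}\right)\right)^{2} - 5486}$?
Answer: $- \frac{1}{5486} \approx -0.00018228$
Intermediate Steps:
$\frac{1}{\left(u + \left(-3 + T{\left(-2 \right)}\right)\right)^{2} - 5486} = \frac{1}{\left(2 - 2\right)^{2} - 5486} = \frac{1}{0^{2} - 5486} = \frac{1}{0 - 5486} = \frac{1}{-5486} = - \frac{1}{5486}$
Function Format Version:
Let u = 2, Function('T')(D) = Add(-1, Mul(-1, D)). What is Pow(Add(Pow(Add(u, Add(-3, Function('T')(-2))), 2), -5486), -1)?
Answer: Rational(-1, 5486) ≈ -0.00018228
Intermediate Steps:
Pow(Add(Pow(Add(u, Add(-3, Function('T')(-2))), 2), -5486), -1) = Pow(Add(Pow(Add(2, Add(-3, Add(-1, Mul(-1, -2)))), 2), -5486), -1) = Pow(Add(Pow(Add(2, Add(-3, Add(-1, 2))), 2), -5486), -1) = Pow(Add(Pow(Add(2, Add(-3, 1)), 2), -5486), -1) = Pow(Add(Pow(Add(2, -2), 2), -5486), -1) = Pow(Add(Pow(0, 2), -5486), -1) = Pow(Add(0, -5486), -1) = Pow(-5486, -1) = Rational(-1, 5486)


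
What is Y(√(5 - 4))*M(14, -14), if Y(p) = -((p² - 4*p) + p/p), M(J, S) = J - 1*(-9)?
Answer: 46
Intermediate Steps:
M(J, S) = 9 + J (M(J, S) = J + 9 = 9 + J)
Y(p) = -1 - p² + 4*p (Y(p) = -((p² - 4*p) + 1) = -(1 + p² - 4*p) = -1 - p² + 4*p)
Y(√(5 - 4))*M(14, -14) = (-1 - (√(5 - 4))² + 4*√(5 - 4))*(9 + 14) = (-1 - (√1)² + 4*√1)*23 = (-1 - 1*1² + 4*1)*23 = (-1 - 1*1 + 4)*23 = (-1 - 1 + 4)*23 = 2*23 = 46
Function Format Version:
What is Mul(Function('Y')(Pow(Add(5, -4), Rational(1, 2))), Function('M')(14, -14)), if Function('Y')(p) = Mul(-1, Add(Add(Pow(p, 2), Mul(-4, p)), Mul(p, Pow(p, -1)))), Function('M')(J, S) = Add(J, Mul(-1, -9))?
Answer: 46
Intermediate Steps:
Function('M')(J, S) = Add(9, J) (Function('M')(J, S) = Add(J, 9) = Add(9, J))
Function('Y')(p) = Add(-1, Mul(-1, Pow(p, 2)), Mul(4, p)) (Function('Y')(p) = Mul(-1, Add(Add(Pow(p, 2), Mul(-4, p)), 1)) = Mul(-1, Add(1, Pow(p, 2), Mul(-4, p))) = Add(-1, Mul(-1, Pow(p, 2)), Mul(4, p)))
Mul(Function('Y')(Pow(Add(5, -4), Rational(1, 2))), Function('M')(14, -14)) = Mul(Add(-1, Mul(-1, Pow(Pow(Add(5, -4), Rational(1, 2)), 2)), Mul(4, Pow(Add(5, -4), Rational(1, 2)))), Add(9, 14)) = Mul(Add(-1, Mul(-1, Pow(Pow(1, Rational(1, 2)), 2)), Mul(4, Pow(1, Rational(1, 2)))), 23) = Mul(Add(-1, Mul(-1, Pow(1, 2)), Mul(4, 1)), 23) = Mul(Add(-1, Mul(-1, 1), 4), 23) = Mul(Add(-1, -1, 4), 23) = Mul(2, 23) = 46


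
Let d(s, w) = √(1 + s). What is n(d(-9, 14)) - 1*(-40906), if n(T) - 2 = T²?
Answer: 40900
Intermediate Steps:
n(T) = 2 + T²
n(d(-9, 14)) - 1*(-40906) = (2 + (√(1 - 9))²) - 1*(-40906) = (2 + (√(-8))²) + 40906 = (2 + (2*I*√2)²) + 40906 = (2 - 8) + 40906 = -6 + 40906 = 40900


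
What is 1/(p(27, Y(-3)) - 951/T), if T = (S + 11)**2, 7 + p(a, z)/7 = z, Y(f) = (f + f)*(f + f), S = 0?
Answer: 121/23612 ≈ 0.0051245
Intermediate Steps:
Y(f) = 4*f**2 (Y(f) = (2*f)*(2*f) = 4*f**2)
p(a, z) = -49 + 7*z
T = 121 (T = (0 + 11)**2 = 11**2 = 121)
1/(p(27, Y(-3)) - 951/T) = 1/((-49 + 7*(4*(-3)**2)) - 951/121) = 1/((-49 + 7*(4*9)) - 951*1/121) = 1/((-49 + 7*36) - 951/121) = 1/((-49 + 252) - 951/121) = 1/(203 - 951/121) = 1/(23612/121) = 121/23612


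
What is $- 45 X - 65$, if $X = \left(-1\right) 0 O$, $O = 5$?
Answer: $-65$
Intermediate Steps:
$X = 0$ ($X = \left(-1\right) 0 \cdot 5 = 0 \cdot 5 = 0$)
$- 45 X - 65 = \left(-45\right) 0 - 65 = 0 - 65 = -65$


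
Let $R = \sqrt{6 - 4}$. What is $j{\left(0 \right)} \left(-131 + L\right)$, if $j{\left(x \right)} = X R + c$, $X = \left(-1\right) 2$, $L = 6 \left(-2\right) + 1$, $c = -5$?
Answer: $710 + 284 \sqrt{2} \approx 1111.6$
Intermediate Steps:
$R = \sqrt{2} \approx 1.4142$
$L = -11$ ($L = -12 + 1 = -11$)
$X = -2$
$j{\left(x \right)} = -5 - 2 \sqrt{2}$ ($j{\left(x \right)} = - 2 \sqrt{2} - 5 = -5 - 2 \sqrt{2}$)
$j{\left(0 \right)} \left(-131 + L\right) = \left(-5 - 2 \sqrt{2}\right) \left(-131 - 11\right) = \left(-5 - 2 \sqrt{2}\right) \left(-142\right) = 710 + 284 \sqrt{2}$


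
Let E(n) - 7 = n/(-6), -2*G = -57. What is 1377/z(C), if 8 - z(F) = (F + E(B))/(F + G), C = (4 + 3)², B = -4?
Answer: 128061/676 ≈ 189.44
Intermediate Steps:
G = 57/2 (G = -½*(-57) = 57/2 ≈ 28.500)
C = 49 (C = 7² = 49)
E(n) = 7 - n/6 (E(n) = 7 + n/(-6) = 7 + n*(-⅙) = 7 - n/6)
z(F) = 8 - (23/3 + F)/(57/2 + F) (z(F) = 8 - (F + (7 - ⅙*(-4)))/(F + 57/2) = 8 - (F + (7 + ⅔))/(57/2 + F) = 8 - (F + 23/3)/(57/2 + F) = 8 - (23/3 + F)/(57/2 + F))
1377/z(C) = 1377/((2*(661 + 21*49)/(3*(57 + 2*49)))) = 1377/((2*(661 + 1029)/(3*(57 + 98)))) = 1377/(((⅔)*1690/155)) = 1377/(((⅔)*(1/155)*1690)) = 1377/(676/93) = 1377*(93/676) = 128061/676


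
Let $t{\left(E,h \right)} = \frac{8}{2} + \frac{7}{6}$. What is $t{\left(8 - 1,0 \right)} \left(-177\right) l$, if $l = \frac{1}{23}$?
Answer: $- \frac{1829}{46} \approx -39.761$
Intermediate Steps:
$t{\left(E,h \right)} = \frac{31}{6}$ ($t{\left(E,h \right)} = 8 \cdot \frac{1}{2} + 7 \cdot \frac{1}{6} = 4 + \frac{7}{6} = \frac{31}{6}$)
$l = \frac{1}{23} \approx 0.043478$
$t{\left(8 - 1,0 \right)} \left(-177\right) l = \frac{31}{6} \left(-177\right) \frac{1}{23} = \left(- \frac{1829}{2}\right) \frac{1}{23} = - \frac{1829}{46}$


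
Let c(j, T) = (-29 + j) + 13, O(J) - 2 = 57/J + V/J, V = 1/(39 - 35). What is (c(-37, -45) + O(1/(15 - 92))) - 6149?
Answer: -42433/4 ≈ -10608.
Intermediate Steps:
V = ¼ (V = 1/4 = ¼ ≈ 0.25000)
O(J) = 2 + 229/(4*J) (O(J) = 2 + (57/J + 1/(4*J)) = 2 + 229/(4*J))
c(j, T) = -16 + j
(c(-37, -45) + O(1/(15 - 92))) - 6149 = ((-16 - 37) + (2 + 229/(4*(1/(15 - 92))))) - 6149 = (-53 + (2 + 229/(4*(1/(-77))))) - 6149 = (-53 + (2 + 229/(4*(-1/77)))) - 6149 = (-53 + (2 + (229/4)*(-77))) - 6149 = (-53 + (2 - 17633/4)) - 6149 = (-53 - 17625/4) - 6149 = -17837/4 - 6149 = -42433/4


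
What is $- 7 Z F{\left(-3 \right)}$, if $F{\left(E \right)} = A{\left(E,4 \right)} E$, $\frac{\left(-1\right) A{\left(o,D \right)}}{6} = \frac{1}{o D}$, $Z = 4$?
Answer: $42$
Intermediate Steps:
$A{\left(o,D \right)} = - \frac{6}{D o}$ ($A{\left(o,D \right)} = - \frac{6}{o D} = - \frac{6}{D o}$)
$F{\left(E \right)} = - \frac{3}{2}$ ($F{\left(E \right)} = - \frac{6}{4 E} E = \left(-6\right) \frac{1}{4} \frac{1}{E} E = - \frac{3}{2 E} E = - \frac{3}{2}$)
$- 7 Z F{\left(-3 \right)} = \left(-7\right) 4 \left(- \frac{3}{2}\right) = \left(-28\right) \left(- \frac{3}{2}\right) = 42$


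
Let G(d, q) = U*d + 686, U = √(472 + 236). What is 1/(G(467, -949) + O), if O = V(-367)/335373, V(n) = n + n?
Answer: -19289409384678/4328501572519587953 + 52525847943243*√177/8657003145039175906 ≈ 7.6266e-5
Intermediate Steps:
U = 2*√177 (U = √708 = 2*√177 ≈ 26.608)
V(n) = 2*n
G(d, q) = 686 + 2*d*√177 (G(d, q) = (2*√177)*d + 686 = 2*d*√177 + 686 = 686 + 2*d*√177)
O = -734/335373 (O = (2*(-367))/335373 = -734*1/335373 = -734/335373 ≈ -0.0021886)
1/(G(467, -949) + O) = 1/((686 + 2*467*√177) - 734/335373) = 1/((686 + 934*√177) - 734/335373) = 1/(230065144/335373 + 934*√177)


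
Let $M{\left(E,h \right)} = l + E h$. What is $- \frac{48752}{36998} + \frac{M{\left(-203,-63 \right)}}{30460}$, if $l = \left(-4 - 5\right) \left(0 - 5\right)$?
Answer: $- \frac{252538397}{281739770} \approx -0.89635$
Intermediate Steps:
$l = 45$ ($l = \left(-9\right) \left(-5\right) = 45$)
$M{\left(E,h \right)} = 45 + E h$
$- \frac{48752}{36998} + \frac{M{\left(-203,-63 \right)}}{30460} = - \frac{48752}{36998} + \frac{45 - -12789}{30460} = \left(-48752\right) \frac{1}{36998} + \left(45 + 12789\right) \frac{1}{30460} = - \frac{24376}{18499} + 12834 \cdot \frac{1}{30460} = - \frac{24376}{18499} + \frac{6417}{15230} = - \frac{252538397}{281739770}$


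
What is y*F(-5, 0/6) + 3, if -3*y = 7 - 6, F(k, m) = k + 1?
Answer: 13/3 ≈ 4.3333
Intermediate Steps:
F(k, m) = 1 + k
y = -⅓ (y = -(7 - 6)/3 = -⅓*1 = -⅓ ≈ -0.33333)
y*F(-5, 0/6) + 3 = -(1 - 5)/3 + 3 = -⅓*(-4) + 3 = 4/3 + 3 = 13/3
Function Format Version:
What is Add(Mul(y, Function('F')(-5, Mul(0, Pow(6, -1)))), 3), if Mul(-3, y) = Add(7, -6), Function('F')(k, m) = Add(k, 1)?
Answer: Rational(13, 3) ≈ 4.3333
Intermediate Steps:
Function('F')(k, m) = Add(1, k)
y = Rational(-1, 3) (y = Mul(Rational(-1, 3), Add(7, -6)) = Mul(Rational(-1, 3), 1) = Rational(-1, 3) ≈ -0.33333)
Add(Mul(y, Function('F')(-5, Mul(0, Pow(6, -1)))), 3) = Add(Mul(Rational(-1, 3), Add(1, -5)), 3) = Add(Mul(Rational(-1, 3), -4), 3) = Add(Rational(4, 3), 3) = Rational(13, 3)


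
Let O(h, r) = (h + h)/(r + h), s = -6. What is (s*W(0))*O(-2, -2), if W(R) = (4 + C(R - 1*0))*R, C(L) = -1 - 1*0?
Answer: 0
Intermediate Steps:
C(L) = -1 (C(L) = -1 + 0 = -1)
W(R) = 3*R (W(R) = (4 - 1)*R = 3*R)
O(h, r) = 2*h/(h + r) (O(h, r) = (2*h)/(h + r) = 2*h/(h + r))
(s*W(0))*O(-2, -2) = (-18*0)*(2*(-2)/(-2 - 2)) = (-6*0)*(2*(-2)/(-4)) = 0*(2*(-2)*(-1/4)) = 0*1 = 0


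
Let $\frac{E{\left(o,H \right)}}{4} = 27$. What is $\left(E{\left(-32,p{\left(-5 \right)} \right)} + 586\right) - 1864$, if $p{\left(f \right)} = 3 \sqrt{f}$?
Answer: $-1170$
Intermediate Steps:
$E{\left(o,H \right)} = 108$ ($E{\left(o,H \right)} = 4 \cdot 27 = 108$)
$\left(E{\left(-32,p{\left(-5 \right)} \right)} + 586\right) - 1864 = \left(108 + 586\right) - 1864 = 694 - 1864 = -1170$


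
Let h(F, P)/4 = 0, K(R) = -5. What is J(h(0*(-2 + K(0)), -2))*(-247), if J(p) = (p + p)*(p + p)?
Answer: 0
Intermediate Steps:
h(F, P) = 0 (h(F, P) = 4*0 = 0)
J(p) = 4*p² (J(p) = (2*p)*(2*p) = 4*p²)
J(h(0*(-2 + K(0)), -2))*(-247) = (4*0²)*(-247) = (4*0)*(-247) = 0*(-247) = 0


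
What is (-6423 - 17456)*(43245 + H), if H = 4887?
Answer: -1149344028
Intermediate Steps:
(-6423 - 17456)*(43245 + H) = (-6423 - 17456)*(43245 + 4887) = -23879*48132 = -1149344028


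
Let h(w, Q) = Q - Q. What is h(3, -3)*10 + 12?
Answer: 12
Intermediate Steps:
h(w, Q) = 0
h(3, -3)*10 + 12 = 0*10 + 12 = 0 + 12 = 12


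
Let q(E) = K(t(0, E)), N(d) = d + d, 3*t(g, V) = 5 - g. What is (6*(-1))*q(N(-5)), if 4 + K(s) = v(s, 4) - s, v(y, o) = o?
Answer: 10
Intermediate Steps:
t(g, V) = 5/3 - g/3 (t(g, V) = (5 - g)/3 = 5/3 - g/3)
N(d) = 2*d
K(s) = -s (K(s) = -4 + (4 - s) = -s)
q(E) = -5/3 (q(E) = -(5/3 - ⅓*0) = -(5/3 + 0) = -1*5/3 = -5/3)
(6*(-1))*q(N(-5)) = (6*(-1))*(-5/3) = -6*(-5/3) = 10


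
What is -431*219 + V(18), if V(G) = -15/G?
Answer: -566339/6 ≈ -94390.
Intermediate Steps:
-431*219 + V(18) = -431*219 - 15/18 = -94389 - 15*1/18 = -94389 - 5/6 = -566339/6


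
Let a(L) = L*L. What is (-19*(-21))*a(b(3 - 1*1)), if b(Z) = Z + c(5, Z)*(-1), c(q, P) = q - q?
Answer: 1596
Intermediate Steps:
c(q, P) = 0
b(Z) = Z (b(Z) = Z + 0*(-1) = Z + 0 = Z)
a(L) = L²
(-19*(-21))*a(b(3 - 1*1)) = (-19*(-21))*(3 - 1*1)² = 399*(3 - 1)² = 399*2² = 399*4 = 1596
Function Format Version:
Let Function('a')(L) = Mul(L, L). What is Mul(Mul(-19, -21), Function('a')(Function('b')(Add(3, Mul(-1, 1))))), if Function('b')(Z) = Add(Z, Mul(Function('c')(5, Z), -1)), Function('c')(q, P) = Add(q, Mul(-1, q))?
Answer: 1596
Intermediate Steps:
Function('c')(q, P) = 0
Function('b')(Z) = Z (Function('b')(Z) = Add(Z, Mul(0, -1)) = Add(Z, 0) = Z)
Function('a')(L) = Pow(L, 2)
Mul(Mul(-19, -21), Function('a')(Function('b')(Add(3, Mul(-1, 1))))) = Mul(Mul(-19, -21), Pow(Add(3, Mul(-1, 1)), 2)) = Mul(399, Pow(Add(3, -1), 2)) = Mul(399, Pow(2, 2)) = Mul(399, 4) = 1596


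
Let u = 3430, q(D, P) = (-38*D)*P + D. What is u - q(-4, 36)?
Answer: -2038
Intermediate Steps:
q(D, P) = D - 38*D*P (q(D, P) = -38*D*P + D = D - 38*D*P)
u - q(-4, 36) = 3430 - (-4)*(1 - 38*36) = 3430 - (-4)*(1 - 1368) = 3430 - (-4)*(-1367) = 3430 - 1*5468 = 3430 - 5468 = -2038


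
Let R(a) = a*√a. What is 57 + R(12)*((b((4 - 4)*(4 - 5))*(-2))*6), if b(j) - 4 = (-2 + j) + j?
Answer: 57 - 576*√3 ≈ -940.66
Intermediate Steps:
b(j) = 2 + 2*j (b(j) = 4 + ((-2 + j) + j) = 4 + (-2 + 2*j) = 2 + 2*j)
R(a) = a^(3/2)
57 + R(12)*((b((4 - 4)*(4 - 5))*(-2))*6) = 57 + 12^(3/2)*(((2 + 2*((4 - 4)*(4 - 5)))*(-2))*6) = 57 + (24*√3)*(((2 + 2*(0*(-1)))*(-2))*6) = 57 + (24*√3)*(((2 + 2*0)*(-2))*6) = 57 + (24*√3)*(((2 + 0)*(-2))*6) = 57 + (24*√3)*((2*(-2))*6) = 57 + (24*√3)*(-4*6) = 57 + (24*√3)*(-24) = 57 - 576*√3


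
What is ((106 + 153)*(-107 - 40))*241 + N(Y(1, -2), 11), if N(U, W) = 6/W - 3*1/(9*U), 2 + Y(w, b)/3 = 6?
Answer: -3633534623/396 ≈ -9.1756e+6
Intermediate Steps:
Y(w, b) = 12 (Y(w, b) = -6 + 3*6 = -6 + 18 = 12)
N(U, W) = 6/W - 1/(3*U)
((106 + 153)*(-107 - 40))*241 + N(Y(1, -2), 11) = ((106 + 153)*(-107 - 40))*241 + (6/11 - ⅓/12) = (259*(-147))*241 + (6*(1/11) - ⅓*1/12) = -38073*241 + (6/11 - 1/36) = -9175593 + 205/396 = -3633534623/396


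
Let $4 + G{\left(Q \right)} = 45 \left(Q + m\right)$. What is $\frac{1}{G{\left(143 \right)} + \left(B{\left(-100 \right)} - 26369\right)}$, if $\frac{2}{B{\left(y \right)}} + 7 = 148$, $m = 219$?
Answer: $- \frac{141}{1421701} \approx -9.9177 \cdot 10^{-5}$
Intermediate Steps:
$B{\left(y \right)} = \frac{2}{141}$ ($B{\left(y \right)} = \frac{2}{-7 + 148} = \frac{2}{141}$)
$G{\left(Q \right)} = 9851 + 45 Q$ ($G{\left(Q \right)} = -4 + 45 \left(Q + 219\right) = -4 + 45 \left(219 + Q\right) = -4 + \left(9855 + 45 Q\right) = 9851 + 45 Q$)
$\frac{1}{G{\left(143 \right)} + \left(B{\left(-100 \right)} - 26369\right)} = \frac{1}{\left(9851 + 45 \cdot 143\right) + \left(\frac{2}{141} - 26369\right)} = \frac{1}{\left(9851 + 6435\right) - \frac{3718027}{141}} = \frac{1}{16286 - \frac{3718027}{141}} = \frac{1}{- \frac{1421701}{141}} = - \frac{141}{1421701}$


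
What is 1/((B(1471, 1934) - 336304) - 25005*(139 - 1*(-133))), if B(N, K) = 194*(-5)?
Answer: -1/7138634 ≈ -1.4008e-7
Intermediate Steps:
B(N, K) = -970
1/((B(1471, 1934) - 336304) - 25005*(139 - 1*(-133))) = 1/((-970 - 336304) - 25005*(139 - 1*(-133))) = 1/(-337274 - 25005*(139 + 133)) = 1/(-337274 - 25005*272) = 1/(-337274 - 6801360) = 1/(-7138634) = -1/7138634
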